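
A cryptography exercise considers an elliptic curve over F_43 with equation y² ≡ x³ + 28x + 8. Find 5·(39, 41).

(21, 15)

Write P = (39, 41).
Double-and-add on 5 = (101)₂. Start with P = (39, 41) for the leading 1-bit.
double: tangent at (39, 41): λ = (3·39² + 28)/(2·41) ≡ 33/39. 39⁻¹ ≡ 32 (mod 43), so λ ≡ 33·32 ≡ 24.
  x = λ² - 39 - 39 = 576 - 78 ≡ 25; y = λ·(39 - 25) - 41 ≡ 37. → (25, 37)
double: tangent at (25, 37): λ = (3·25² + 28)/(2·37) ≡ 11/31. 31⁻¹ ≡ 25 (mod 43) since 31·25 = 775 ≡ 1, so λ ≡ 11·25 ≡ 17.
  x = λ² - 25 - 25 = 289 - 50 ≡ 24; y = λ·(25 - 24) - 37 ≡ 23. → (24, 23)
add P: (24, 23) + (39, 41). λ = (41 - 23)/(39 - 24) ≡ 18/15 mod 43. 15⁻¹ ≡ 23 (mod 43), so λ ≡ 27.
  x = λ² - 24 - 39 = 729 - 63 ≡ 21; y = λ·(24 - 21) - 23 ≡ 15. → (21, 15)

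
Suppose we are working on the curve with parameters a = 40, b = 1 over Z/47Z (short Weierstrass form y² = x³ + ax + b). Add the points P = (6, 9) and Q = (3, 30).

(6, 9) + (3, 30). λ = (30 - 9)/(3 - 6) ≡ 21/44 mod 47. 44⁻¹ ≡ 31 (mod 47), so λ ≡ 40.
  x = λ² - 6 - 3 = 1600 - 9 ≡ 40; y = λ·(6 - 40) - 9 ≡ 41. → (40, 41)

(40, 41)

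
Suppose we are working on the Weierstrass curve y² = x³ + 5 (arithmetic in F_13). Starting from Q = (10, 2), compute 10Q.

Repeated addition: build up to 10Q.
2Q: tangent at (10, 2): λ = (3·10² + 0)/(2·2) ≡ 1/4. 4⁻¹ ≡ 10 (mod 13), so λ ≡ 1·10 ≡ 10.
  x = λ² - 10 - 10 = 100 - 20 ≡ 2; y = λ·(10 - 2) - 2 ≡ 0. → (2, 0)
3Q: (2, 0) + (10, 2). λ = (2 - 0)/(10 - 2) ≡ 2/8 mod 13. 8⁻¹ ≡ 5 (mod 13), so λ ≡ 10.
  x = λ² - 2 - 10 = 100 - 12 ≡ 10; y = λ·(2 - 10) - 0 ≡ 11. → (10, 11)
4Q: (10, 11) + (10, 2): same x and y₁ ≡ -y₂, so the sum is 𝒪.
5Q: 𝒪 + (10, 2) = (10, 2) (identity).
6Q: tangent at (10, 2): λ = (3·10² + 0)/(2·2) ≡ 1/4. 4⁻¹ ≡ 10 (mod 13), so λ ≡ 1·10 ≡ 10.
  x = λ² - 10 - 10 = 100 - 20 ≡ 2; y = λ·(10 - 2) - 2 ≡ 0. → (2, 0)
7Q: (2, 0) + (10, 2). λ = (2 - 0)/(10 - 2) ≡ 2/8 mod 13. 8⁻¹ ≡ 5 (mod 13) since 8·5 = 40 ≡ 1, so λ ≡ 10.
  x = λ² - 2 - 10 = 100 - 12 ≡ 10; y = λ·(2 - 10) - 0 ≡ 11. → (10, 11)
8Q: (10, 11) + (10, 2): same x and y₁ ≡ -y₂, so the sum is 𝒪.
9Q: 𝒪 + (10, 2) = (10, 2) (identity).
10Q: tangent at (10, 2): λ = (3·10² + 0)/(2·2) ≡ 1/4. 4⁻¹ ≡ 10 (mod 13), so λ ≡ 1·10 ≡ 10.
  x = λ² - 10 - 10 = 100 - 20 ≡ 2; y = λ·(10 - 2) - 2 ≡ 0. → (2, 0)

(2, 0)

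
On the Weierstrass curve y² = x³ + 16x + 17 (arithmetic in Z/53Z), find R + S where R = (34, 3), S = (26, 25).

(34, 3) + (26, 25). λ = (25 - 3)/(26 - 34) ≡ 22/45 mod 53. 45⁻¹ ≡ 33 (mod 53), so λ ≡ 37.
  x = λ² - 34 - 26 = 1369 - 60 ≡ 37; y = λ·(34 - 37) - 3 ≡ 45. → (37, 45)

(37, 45)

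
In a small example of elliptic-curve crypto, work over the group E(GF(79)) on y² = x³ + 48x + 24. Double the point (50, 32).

(29, 50)

tangent at (50, 32): λ = (3·50² + 48)/(2·32) ≡ 43/64. 64⁻¹ ≡ 21 (mod 79), so λ ≡ 43·21 ≡ 34.
  x = λ² - 50 - 50 = 1156 - 100 ≡ 29; y = λ·(50 - 29) - 32 ≡ 50. → (29, 50)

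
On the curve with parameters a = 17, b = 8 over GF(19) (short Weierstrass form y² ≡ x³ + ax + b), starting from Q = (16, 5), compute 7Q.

Double-and-add on 7 = (111)₂. Start with Q = (16, 5) for the leading 1-bit.
double: tangent at (16, 5): λ = (3·16² + 17)/(2·5) ≡ 6/10. 10⁻¹ ≡ 2 (mod 19), so λ ≡ 6·2 ≡ 12.
  x = λ² - 16 - 16 = 144 - 32 ≡ 17; y = λ·(16 - 17) - 5 ≡ 2. → (17, 2)
add Q: (17, 2) + (16, 5). λ = (5 - 2)/(16 - 17) ≡ 3/18 mod 19. 18⁻¹ ≡ 18 (mod 19) since 18·18 = 324 ≡ 1, so λ ≡ 16.
  x = λ² - 17 - 16 = 256 - 33 ≡ 14; y = λ·(17 - 14) - 2 ≡ 8. → (14, 8)
double: tangent at (14, 8): λ = (3·14² + 17)/(2·8) ≡ 16/16. 16⁻¹ ≡ 6 (mod 19) since 16·6 = 96 ≡ 1, so λ ≡ 16·6 ≡ 1.
  x = λ² - 14 - 14 = 1 - 28 ≡ 11; y = λ·(14 - 11) - 8 ≡ 14. → (11, 14)
add Q: (11, 14) + (16, 5). λ = (5 - 14)/(16 - 11) ≡ 10/5 mod 19. 5⁻¹ ≡ 4 (mod 19), so λ ≡ 2.
  x = λ² - 11 - 16 = 4 - 27 ≡ 15; y = λ·(11 - 15) - 14 ≡ 16. → (15, 16)

(15, 16)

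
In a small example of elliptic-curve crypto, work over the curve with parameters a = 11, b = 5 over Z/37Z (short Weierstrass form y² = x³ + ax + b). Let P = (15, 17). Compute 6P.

(35, 7)

Double-and-add on 6 = (110)₂. Start with P = (15, 17) for the leading 1-bit.
double: tangent at (15, 17): λ = (3·15² + 11)/(2·17) ≡ 20/34. 34⁻¹ ≡ 12 (mod 37), so λ ≡ 20·12 ≡ 18.
  x = λ² - 15 - 15 = 324 - 30 ≡ 35; y = λ·(15 - 35) - 17 ≡ 30. → (35, 30)
add P: (35, 30) + (15, 17). λ = (17 - 30)/(15 - 35) ≡ 24/17 mod 37. 17⁻¹ ≡ 24 (mod 37), so λ ≡ 21.
  x = λ² - 35 - 15 = 441 - 50 ≡ 21; y = λ·(35 - 21) - 30 ≡ 5. → (21, 5)
double: tangent at (21, 5): λ = (3·21² + 11)/(2·5) ≡ 2/10. 10⁻¹ ≡ 26 (mod 37), so λ ≡ 2·26 ≡ 15.
  x = λ² - 21 - 21 = 225 - 42 ≡ 35; y = λ·(21 - 35) - 5 ≡ 7. → (35, 7)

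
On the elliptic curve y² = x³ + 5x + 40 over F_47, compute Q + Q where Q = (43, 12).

tangent at (43, 12): λ = (3·43² + 5)/(2·12) ≡ 6/24. 24⁻¹ ≡ 2 (mod 47), so λ ≡ 6·2 ≡ 12.
  x = λ² - 43 - 43 = 144 - 86 ≡ 11; y = λ·(43 - 11) - 12 ≡ 43. → (11, 43)

(11, 43)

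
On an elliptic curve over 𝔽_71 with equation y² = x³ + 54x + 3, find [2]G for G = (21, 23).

(44, 34)

tangent at (21, 23): λ = (3·21² + 54)/(2·23) ≡ 28/46. 46⁻¹ ≡ 17 (mod 71), so λ ≡ 28·17 ≡ 50.
  x = λ² - 21 - 21 = 2500 - 42 ≡ 44; y = λ·(21 - 44) - 23 ≡ 34. → (44, 34)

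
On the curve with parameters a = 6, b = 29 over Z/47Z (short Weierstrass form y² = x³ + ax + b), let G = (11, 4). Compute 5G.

Double-and-add on 5 = (101)₂. Start with G = (11, 4) for the leading 1-bit.
double: tangent at (11, 4): λ = (3·11² + 6)/(2·4) ≡ 40/8. 8⁻¹ ≡ 6 (mod 47), so λ ≡ 40·6 ≡ 5.
  x = λ² - 11 - 11 = 25 - 22 ≡ 3; y = λ·(11 - 3) - 4 ≡ 36. → (3, 36)
double: tangent at (3, 36): λ = (3·3² + 6)/(2·36) ≡ 33/25. 25⁻¹ ≡ 32 (mod 47) since 25·32 = 800 ≡ 1, so λ ≡ 33·32 ≡ 22.
  x = λ² - 3 - 3 = 484 - 6 ≡ 8; y = λ·(3 - 8) - 36 ≡ 42. → (8, 42)
add G: (8, 42) + (11, 4). λ = (4 - 42)/(11 - 8) ≡ 9/3 mod 47. 3⁻¹ ≡ 16 (mod 47), so λ ≡ 3.
  x = λ² - 8 - 11 = 9 - 19 ≡ 37; y = λ·(8 - 37) - 42 ≡ 12. → (37, 12)

(37, 12)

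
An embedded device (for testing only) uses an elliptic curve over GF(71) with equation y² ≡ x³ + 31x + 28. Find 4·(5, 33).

(66, 48)

Write G = (5, 33).
Double-and-add on 4 = (100)₂. Start with G = (5, 33) for the leading 1-bit.
double: tangent at (5, 33): λ = (3·5² + 31)/(2·33) ≡ 35/66. 66⁻¹ ≡ 14 (mod 71), so λ ≡ 35·14 ≡ 64.
  x = λ² - 5 - 5 = 4096 - 10 ≡ 39; y = λ·(5 - 39) - 33 ≡ 63. → (39, 63)
double: tangent at (39, 63): λ = (3·39² + 31)/(2·63) ≡ 50/55. 55⁻¹ ≡ 31 (mod 71) since 55·31 = 1705 ≡ 1, so λ ≡ 50·31 ≡ 59.
  x = λ² - 39 - 39 = 3481 - 78 ≡ 66; y = λ·(39 - 66) - 63 ≡ 48. → (66, 48)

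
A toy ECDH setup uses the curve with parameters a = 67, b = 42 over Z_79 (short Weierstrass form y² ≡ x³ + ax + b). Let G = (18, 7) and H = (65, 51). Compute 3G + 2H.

First 3G:
Repeated addition: build up to 3G.
2G: tangent at (18, 7): λ = (3·18² + 67)/(2·7) ≡ 12/14. 14⁻¹ ≡ 17 (mod 79), so λ ≡ 12·17 ≡ 46.
  x = λ² - 18 - 18 = 2116 - 36 ≡ 26; y = λ·(18 - 26) - 7 ≡ 20. → (26, 20)
3G: (26, 20) + (18, 7). λ = (7 - 20)/(18 - 26) ≡ 66/71 mod 79. 71⁻¹ ≡ 69 (mod 79) since 71·69 = 4899 ≡ 1, so λ ≡ 51.
  x = λ² - 26 - 18 = 2601 - 44 ≡ 29; y = λ·(26 - 29) - 20 ≡ 64. → (29, 64)
3G = (29, 64).
Next 2H:
Repeated addition: build up to 2H.
2H: tangent at (65, 51): λ = (3·65² + 67)/(2·51) ≡ 23/23. 23⁻¹ ≡ 55 (mod 79), so λ ≡ 23·55 ≡ 1.
  x = λ² - 65 - 65 = 1 - 130 ≡ 29; y = λ·(65 - 29) - 51 ≡ 64. → (29, 64)
2H = (29, 64).
Finally 3G + 2H:
tangent at (29, 64): λ = (3·29² + 67)/(2·64) ≡ 62/49. 49⁻¹ ≡ 50 (mod 79), so λ ≡ 62·50 ≡ 19.
  x = λ² - 29 - 29 = 361 - 58 ≡ 66; y = λ·(29 - 66) - 64 ≡ 23. → (66, 23)

(66, 23)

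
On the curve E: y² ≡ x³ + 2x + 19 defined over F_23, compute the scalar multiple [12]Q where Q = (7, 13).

Repeated addition: build up to 12Q.
2Q: tangent at (7, 13): λ = (3·7² + 2)/(2·13) ≡ 11/3. 3⁻¹ ≡ 8 (mod 23) since 3·8 = 24 ≡ 1, so λ ≡ 11·8 ≡ 19.
  x = λ² - 7 - 7 = 361 - 14 ≡ 2; y = λ·(7 - 2) - 13 ≡ 13. → (2, 13)
3Q: (2, 13) + (7, 13). λ = (13 - 13)/(7 - 2) ≡ 0/5 mod 23. 5⁻¹ ≡ 14 (mod 23), so λ ≡ 0.
  x = λ² - 2 - 7 = 0 - 9 ≡ 14; y = λ·(2 - 14) - 13 ≡ 10. → (14, 10)
4Q: (14, 10) + (7, 13). λ = (13 - 10)/(7 - 14) ≡ 3/16 mod 23. 16⁻¹ ≡ 13 (mod 23), so λ ≡ 16.
  x = λ² - 14 - 7 = 256 - 21 ≡ 5; y = λ·(14 - 5) - 10 ≡ 19. → (5, 19)
5Q: (5, 19) + (7, 13). λ = (13 - 19)/(7 - 5) ≡ 17/2 mod 23. 2⁻¹ ≡ 12 (mod 23), so λ ≡ 20.
  x = λ² - 5 - 7 = 400 - 12 ≡ 20; y = λ·(5 - 20) - 19 ≡ 3. → (20, 3)
6Q: (20, 3) + (7, 13). λ = (13 - 3)/(7 - 20) ≡ 10/10 mod 23. 10⁻¹ ≡ 7 (mod 23), so λ ≡ 1.
  x = λ² - 20 - 7 = 1 - 27 ≡ 20; y = λ·(20 - 20) - 3 ≡ 20. → (20, 20)
7Q: (20, 20) + (7, 13). λ = (13 - 20)/(7 - 20) ≡ 16/10 mod 23. 10⁻¹ ≡ 7 (mod 23), so λ ≡ 20.
  x = λ² - 20 - 7 = 400 - 27 ≡ 5; y = λ·(20 - 5) - 20 ≡ 4. → (5, 4)
8Q: (5, 4) + (7, 13). λ = (13 - 4)/(7 - 5) ≡ 9/2 mod 23. 2⁻¹ ≡ 12 (mod 23) since 2·12 = 24 ≡ 1, so λ ≡ 16.
  x = λ² - 5 - 7 = 256 - 12 ≡ 14; y = λ·(5 - 14) - 4 ≡ 13. → (14, 13)
9Q: (14, 13) + (7, 13). λ = (13 - 13)/(7 - 14) ≡ 0/16 mod 23. 16⁻¹ ≡ 13 (mod 23) since 16·13 = 208 ≡ 1, so λ ≡ 0.
  x = λ² - 14 - 7 = 0 - 21 ≡ 2; y = λ·(14 - 2) - 13 ≡ 10. → (2, 10)
10Q: (2, 10) + (7, 13). λ = (13 - 10)/(7 - 2) ≡ 3/5 mod 23. 5⁻¹ ≡ 14 (mod 23) since 5·14 = 70 ≡ 1, so λ ≡ 19.
  x = λ² - 2 - 7 = 361 - 9 ≡ 7; y = λ·(2 - 7) - 10 ≡ 10. → (7, 10)
11Q: (7, 10) + (7, 13): same x and y₁ ≡ -y₂, so the sum is O.
12Q: O + (7, 13) = (7, 13) (identity).

(7, 13)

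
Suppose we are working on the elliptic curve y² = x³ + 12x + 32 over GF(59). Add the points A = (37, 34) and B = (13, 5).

(29, 15)

(37, 34) + (13, 5). λ = (5 - 34)/(13 - 37) ≡ 30/35 mod 59. 35⁻¹ ≡ 27 (mod 59) since 35·27 = 945 ≡ 1, so λ ≡ 43.
  x = λ² - 37 - 13 = 1849 - 50 ≡ 29; y = λ·(37 - 29) - 34 ≡ 15. → (29, 15)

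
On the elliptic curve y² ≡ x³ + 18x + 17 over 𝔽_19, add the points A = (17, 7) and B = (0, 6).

(17, 7) + (0, 6). λ = (6 - 7)/(0 - 17) ≡ 18/2 mod 19. 2⁻¹ ≡ 10 (mod 19), so λ ≡ 9.
  x = λ² - 17 - 0 = 81 - 17 ≡ 7; y = λ·(17 - 7) - 7 ≡ 7. → (7, 7)

(7, 7)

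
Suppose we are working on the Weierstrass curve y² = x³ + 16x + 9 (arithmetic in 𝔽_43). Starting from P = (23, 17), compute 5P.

(11, 21)

Double-and-add on 5 = (101)₂. Start with P = (23, 17) for the leading 1-bit.
double: tangent at (23, 17): λ = (3·23² + 16)/(2·17) ≡ 12/34. 34⁻¹ ≡ 19 (mod 43), so λ ≡ 12·19 ≡ 13.
  x = λ² - 23 - 23 = 169 - 46 ≡ 37; y = λ·(23 - 37) - 17 ≡ 16. → (37, 16)
double: tangent at (37, 16): λ = (3·37² + 16)/(2·16) ≡ 38/32. 32⁻¹ ≡ 39 (mod 43), so λ ≡ 38·39 ≡ 20.
  x = λ² - 37 - 37 = 400 - 74 ≡ 25; y = λ·(37 - 25) - 16 ≡ 9. → (25, 9)
add P: (25, 9) + (23, 17). λ = (17 - 9)/(23 - 25) ≡ 8/41 mod 43. 41⁻¹ ≡ 21 (mod 43) since 41·21 = 861 ≡ 1, so λ ≡ 39.
  x = λ² - 25 - 23 = 1521 - 48 ≡ 11; y = λ·(25 - 11) - 9 ≡ 21. → (11, 21)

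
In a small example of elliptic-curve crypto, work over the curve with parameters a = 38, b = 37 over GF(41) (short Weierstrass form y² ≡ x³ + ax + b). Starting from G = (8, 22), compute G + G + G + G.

(23, 32)

Double-and-add on 4 = (100)₂. Start with G = (8, 22) for the leading 1-bit.
double: tangent at (8, 22): λ = (3·8² + 38)/(2·22) ≡ 25/3. 3⁻¹ ≡ 14 (mod 41) since 3·14 = 42 ≡ 1, so λ ≡ 25·14 ≡ 22.
  x = λ² - 8 - 8 = 484 - 16 ≡ 17; y = λ·(8 - 17) - 22 ≡ 26. → (17, 26)
double: tangent at (17, 26): λ = (3·17² + 38)/(2·26) ≡ 3/11. 11⁻¹ ≡ 15 (mod 41), so λ ≡ 3·15 ≡ 4.
  x = λ² - 17 - 17 = 16 - 34 ≡ 23; y = λ·(17 - 23) - 26 ≡ 32. → (23, 32)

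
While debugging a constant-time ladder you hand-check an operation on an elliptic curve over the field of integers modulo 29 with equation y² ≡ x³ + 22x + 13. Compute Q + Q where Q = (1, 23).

(11, 22)

tangent at (1, 23): λ = (3·1² + 22)/(2·23) ≡ 25/17. 17⁻¹ ≡ 12 (mod 29), so λ ≡ 25·12 ≡ 10.
  x = λ² - 1 - 1 = 100 - 2 ≡ 11; y = λ·(1 - 11) - 23 ≡ 22. → (11, 22)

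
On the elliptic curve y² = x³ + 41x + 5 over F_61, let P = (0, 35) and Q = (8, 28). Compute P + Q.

(0, 35) + (8, 28). λ = (28 - 35)/(8 - 0) ≡ 54/8 mod 61. 8⁻¹ ≡ 23 (mod 61) since 8·23 = 184 ≡ 1, so λ ≡ 22.
  x = λ² - 0 - 8 = 484 - 8 ≡ 49; y = λ·(0 - 49) - 35 ≡ 46. → (49, 46)

(49, 46)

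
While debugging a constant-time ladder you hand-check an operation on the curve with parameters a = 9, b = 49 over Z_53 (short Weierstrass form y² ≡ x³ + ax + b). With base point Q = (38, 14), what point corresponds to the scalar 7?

Double-and-add on 7 = (111)₂. Start with Q = (38, 14) for the leading 1-bit.
double: tangent at (38, 14): λ = (3·38² + 9)/(2·14) ≡ 48/28. 28⁻¹ ≡ 36 (mod 53), so λ ≡ 48·36 ≡ 32.
  x = λ² - 38 - 38 = 1024 - 76 ≡ 47; y = λ·(38 - 47) - 14 ≡ 16. → (47, 16)
add Q: (47, 16) + (38, 14). λ = (14 - 16)/(38 - 47) ≡ 51/44 mod 53. 44⁻¹ ≡ 47 (mod 53), so λ ≡ 12.
  x = λ² - 47 - 38 = 144 - 85 ≡ 6; y = λ·(47 - 6) - 16 ≡ 52. → (6, 52)
double: tangent at (6, 52): λ = (3·6² + 9)/(2·52) ≡ 11/51. 51⁻¹ ≡ 26 (mod 53), so λ ≡ 11·26 ≡ 21.
  x = λ² - 6 - 6 = 441 - 12 ≡ 5; y = λ·(6 - 5) - 52 ≡ 22. → (5, 22)
add Q: (5, 22) + (38, 14). λ = (14 - 22)/(38 - 5) ≡ 45/33 mod 53. 33⁻¹ ≡ 45 (mod 53), so λ ≡ 11.
  x = λ² - 5 - 38 = 121 - 43 ≡ 25; y = λ·(5 - 25) - 22 ≡ 23. → (25, 23)

(25, 23)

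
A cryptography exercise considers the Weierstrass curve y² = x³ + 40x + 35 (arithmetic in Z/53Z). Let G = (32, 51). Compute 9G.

(48, 44)

Double-and-add on 9 = (1001)₂. Start with G = (32, 51) for the leading 1-bit.
double: tangent at (32, 51): λ = (3·32² + 40)/(2·51) ≡ 38/49. 49⁻¹ ≡ 13 (mod 53), so λ ≡ 38·13 ≡ 17.
  x = λ² - 32 - 32 = 289 - 64 ≡ 13; y = λ·(32 - 13) - 51 ≡ 7. → (13, 7)
double: tangent at (13, 7): λ = (3·13² + 40)/(2·7) ≡ 17/14. 14⁻¹ ≡ 19 (mod 53) since 14·19 = 266 ≡ 1, so λ ≡ 17·19 ≡ 5.
  x = λ² - 13 - 13 = 25 - 26 ≡ 52; y = λ·(13 - 52) - 7 ≡ 10. → (52, 10)
double: tangent at (52, 10): λ = (3·52² + 40)/(2·10) ≡ 43/20. 20⁻¹ ≡ 8 (mod 53) since 20·8 = 160 ≡ 1, so λ ≡ 43·8 ≡ 26.
  x = λ² - 52 - 52 = 676 - 104 ≡ 42; y = λ·(52 - 42) - 10 ≡ 38. → (42, 38)
add G: (42, 38) + (32, 51). λ = (51 - 38)/(32 - 42) ≡ 13/43 mod 53. 43⁻¹ ≡ 37 (mod 53), so λ ≡ 4.
  x = λ² - 42 - 32 = 16 - 74 ≡ 48; y = λ·(42 - 48) - 38 ≡ 44. → (48, 44)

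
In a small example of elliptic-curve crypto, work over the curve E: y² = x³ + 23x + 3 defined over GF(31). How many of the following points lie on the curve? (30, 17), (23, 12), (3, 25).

2

(30, 17): 17² ≡ 10, rhs ≡ 10 → on.
(23, 12): 12² ≡ 20, rhs ≡ 20 → on.
(3, 25): 25² ≡ 5, rhs ≡ 6 → off.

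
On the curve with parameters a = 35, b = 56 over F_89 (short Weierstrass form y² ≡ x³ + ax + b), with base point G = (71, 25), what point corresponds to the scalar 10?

Repeated addition: build up to 10G.
2G: tangent at (71, 25): λ = (3·71² + 35)/(2·25) ≡ 28/50. 50⁻¹ ≡ 73 (mod 89) since 50·73 = 3650 ≡ 1, so λ ≡ 28·73 ≡ 86.
  x = λ² - 71 - 71 = 7396 - 142 ≡ 45; y = λ·(71 - 45) - 25 ≡ 75. → (45, 75)
3G: (45, 75) + (71, 25). λ = (25 - 75)/(71 - 45) ≡ 39/26 mod 89. 26⁻¹ ≡ 24 (mod 89), so λ ≡ 46.
  x = λ² - 45 - 71 = 2116 - 116 ≡ 42; y = λ·(45 - 42) - 75 ≡ 63. → (42, 63)
4G: (42, 63) + (71, 25). λ = (25 - 63)/(71 - 42) ≡ 51/29 mod 89. 29⁻¹ ≡ 43 (mod 89), so λ ≡ 57.
  x = λ² - 42 - 71 = 3249 - 113 ≡ 21; y = λ·(42 - 21) - 63 ≡ 66. → (21, 66)
5G: (21, 66) + (71, 25). λ = (25 - 66)/(71 - 21) ≡ 48/50 mod 89. 50⁻¹ ≡ 73 (mod 89), so λ ≡ 33.
  x = λ² - 21 - 71 = 1089 - 92 ≡ 18; y = λ·(21 - 18) - 66 ≡ 33. → (18, 33)
6G: (18, 33) + (71, 25). λ = (25 - 33)/(71 - 18) ≡ 81/53 mod 89. 53⁻¹ ≡ 42 (mod 89) since 53·42 = 2226 ≡ 1, so λ ≡ 20.
  x = λ² - 18 - 71 = 400 - 89 ≡ 44; y = λ·(18 - 44) - 33 ≡ 70. → (44, 70)
7G: (44, 70) + (71, 25). λ = (25 - 70)/(71 - 44) ≡ 44/27 mod 89. 27⁻¹ ≡ 33 (mod 89), so λ ≡ 28.
  x = λ² - 44 - 71 = 784 - 115 ≡ 46; y = λ·(44 - 46) - 70 ≡ 52. → (46, 52)
8G: (46, 52) + (71, 25). λ = (25 - 52)/(71 - 46) ≡ 62/25 mod 89. 25⁻¹ ≡ 57 (mod 89) since 25·57 = 1425 ≡ 1, so λ ≡ 63.
  x = λ² - 46 - 71 = 3969 - 117 ≡ 25; y = λ·(46 - 25) - 52 ≡ 25. → (25, 25)
9G: (25, 25) + (71, 25). λ = (25 - 25)/(71 - 25) ≡ 0/46 mod 89. 46⁻¹ ≡ 60 (mod 89), so λ ≡ 0.
  x = λ² - 25 - 71 = 0 - 96 ≡ 82; y = λ·(25 - 82) - 25 ≡ 64. → (82, 64)
10G: (82, 64) + (71, 25). λ = (25 - 64)/(71 - 82) ≡ 50/78 mod 89. 78⁻¹ ≡ 8 (mod 89), so λ ≡ 44.
  x = λ² - 82 - 71 = 1936 - 153 ≡ 3; y = λ·(82 - 3) - 64 ≡ 30. → (3, 30)

(3, 30)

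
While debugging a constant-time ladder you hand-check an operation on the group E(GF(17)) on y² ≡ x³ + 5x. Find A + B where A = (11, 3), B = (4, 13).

(3, 5)

(11, 3) + (4, 13). λ = (13 - 3)/(4 - 11) ≡ 10/10 mod 17. 10⁻¹ ≡ 12 (mod 17) since 10·12 = 120 ≡ 1, so λ ≡ 1.
  x = λ² - 11 - 4 = 1 - 15 ≡ 3; y = λ·(11 - 3) - 3 ≡ 5. → (3, 5)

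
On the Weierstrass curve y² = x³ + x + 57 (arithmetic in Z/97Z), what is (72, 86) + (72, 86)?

tangent at (72, 86): λ = (3·72² + 1)/(2·86) ≡ 33/75. 75⁻¹ ≡ 22 (mod 97), so λ ≡ 33·22 ≡ 47.
  x = λ² - 72 - 72 = 2209 - 144 ≡ 28; y = λ·(72 - 28) - 86 ≡ 42. → (28, 42)

(28, 42)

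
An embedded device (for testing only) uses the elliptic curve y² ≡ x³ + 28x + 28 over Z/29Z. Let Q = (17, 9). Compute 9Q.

Double-and-add on 9 = (1001)₂. Start with Q = (17, 9) for the leading 1-bit.
double: tangent at (17, 9): λ = (3·17² + 28)/(2·9) ≡ 25/18. 18⁻¹ ≡ 21 (mod 29), so λ ≡ 25·21 ≡ 3.
  x = λ² - 17 - 17 = 9 - 34 ≡ 4; y = λ·(17 - 4) - 9 ≡ 1. → (4, 1)
double: tangent at (4, 1): λ = (3·4² + 28)/(2·1) ≡ 18/2. 2⁻¹ ≡ 15 (mod 29) since 2·15 = 30 ≡ 1, so λ ≡ 18·15 ≡ 9.
  x = λ² - 4 - 4 = 81 - 8 ≡ 15; y = λ·(4 - 15) - 1 ≡ 16. → (15, 16)
double: tangent at (15, 16): λ = (3·15² + 28)/(2·16) ≡ 7/3. 3⁻¹ ≡ 10 (mod 29), so λ ≡ 7·10 ≡ 12.
  x = λ² - 15 - 15 = 144 - 30 ≡ 27; y = λ·(15 - 27) - 16 ≡ 14. → (27, 14)
add Q: (27, 14) + (17, 9). λ = (9 - 14)/(17 - 27) ≡ 24/19 mod 29. 19⁻¹ ≡ 26 (mod 29) since 19·26 = 494 ≡ 1, so λ ≡ 15.
  x = λ² - 27 - 17 = 225 - 44 ≡ 7; y = λ·(27 - 7) - 14 ≡ 25. → (7, 25)

(7, 25)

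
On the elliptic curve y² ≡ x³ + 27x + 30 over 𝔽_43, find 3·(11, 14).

Write P = (11, 14).
Repeated addition: build up to 3P.
2P: tangent at (11, 14): λ = (3·11² + 27)/(2·14) ≡ 3/28. 28⁻¹ ≡ 20 (mod 43) since 28·20 = 560 ≡ 1, so λ ≡ 3·20 ≡ 17.
  x = λ² - 11 - 11 = 289 - 22 ≡ 9; y = λ·(11 - 9) - 14 ≡ 20. → (9, 20)
3P: (9, 20) + (11, 14). λ = (14 - 20)/(11 - 9) ≡ 37/2 mod 43. 2⁻¹ ≡ 22 (mod 43), so λ ≡ 40.
  x = λ² - 9 - 11 = 1600 - 20 ≡ 32; y = λ·(9 - 32) - 20 ≡ 6. → (32, 6)

(32, 6)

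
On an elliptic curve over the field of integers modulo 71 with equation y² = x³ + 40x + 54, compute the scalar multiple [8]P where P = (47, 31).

Repeated addition: build up to 8P.
2P: tangent at (47, 31): λ = (3·47² + 40)/(2·31) ≡ 64/62. 62⁻¹ ≡ 63 (mod 71), so λ ≡ 64·63 ≡ 56.
  x = λ² - 47 - 47 = 3136 - 94 ≡ 60; y = λ·(47 - 60) - 31 ≡ 22. → (60, 22)
3P: (60, 22) + (47, 31). λ = (31 - 22)/(47 - 60) ≡ 9/58 mod 71. 58⁻¹ ≡ 60 (mod 71) since 58·60 = 3480 ≡ 1, so λ ≡ 43.
  x = λ² - 60 - 47 = 1849 - 107 ≡ 38; y = λ·(60 - 38) - 22 ≡ 1. → (38, 1)
4P: (38, 1) + (47, 31). λ = (31 - 1)/(47 - 38) ≡ 30/9 mod 71. 9⁻¹ ≡ 8 (mod 71), so λ ≡ 27.
  x = λ² - 38 - 47 = 729 - 85 ≡ 5; y = λ·(38 - 5) - 1 ≡ 38. → (5, 38)
5P: (5, 38) + (47, 31). λ = (31 - 38)/(47 - 5) ≡ 64/42 mod 71. 42⁻¹ ≡ 22 (mod 71), so λ ≡ 59.
  x = λ² - 5 - 47 = 3481 - 52 ≡ 21; y = λ·(5 - 21) - 38 ≡ 12. → (21, 12)
6P: (21, 12) + (47, 31). λ = (31 - 12)/(47 - 21) ≡ 19/26 mod 71. 26⁻¹ ≡ 41 (mod 71), so λ ≡ 69.
  x = λ² - 21 - 47 = 4761 - 68 ≡ 7; y = λ·(21 - 7) - 12 ≡ 31. → (7, 31)
7P: (7, 31) + (47, 31). λ = (31 - 31)/(47 - 7) ≡ 0/40 mod 71. 40⁻¹ ≡ 16 (mod 71) since 40·16 = 640 ≡ 1, so λ ≡ 0.
  x = λ² - 7 - 47 = 0 - 54 ≡ 17; y = λ·(7 - 17) - 31 ≡ 40. → (17, 40)
8P: (17, 40) + (47, 31). λ = (31 - 40)/(47 - 17) ≡ 62/30 mod 71. 30⁻¹ ≡ 45 (mod 71), so λ ≡ 21.
  x = λ² - 17 - 47 = 441 - 64 ≡ 22; y = λ·(17 - 22) - 40 ≡ 68. → (22, 68)

(22, 68)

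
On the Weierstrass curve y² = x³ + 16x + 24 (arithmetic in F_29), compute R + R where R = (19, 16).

tangent at (19, 16): λ = (3·19² + 16)/(2·16) ≡ 26/3. 3⁻¹ ≡ 10 (mod 29), so λ ≡ 26·10 ≡ 28.
  x = λ² - 19 - 19 = 784 - 38 ≡ 21; y = λ·(19 - 21) - 16 ≡ 15. → (21, 15)

(21, 15)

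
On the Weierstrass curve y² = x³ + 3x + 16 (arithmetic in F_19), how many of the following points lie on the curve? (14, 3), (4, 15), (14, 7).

(14, 3): 3² ≡ 9, rhs ≡ 9 → on.
(4, 15): 15² ≡ 16, rhs ≡ 16 → on.
(14, 7): 7² ≡ 11, rhs ≡ 9 → off.

2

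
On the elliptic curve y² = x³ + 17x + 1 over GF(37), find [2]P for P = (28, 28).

tangent at (28, 28): λ = (3·28² + 17)/(2·28) ≡ 1/19. 19⁻¹ ≡ 2 (mod 37), so λ ≡ 1·2 ≡ 2.
  x = λ² - 28 - 28 = 4 - 56 ≡ 22; y = λ·(28 - 22) - 28 ≡ 21. → (22, 21)

(22, 21)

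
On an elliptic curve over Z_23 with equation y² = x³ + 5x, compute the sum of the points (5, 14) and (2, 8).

(20, 2)

(5, 14) + (2, 8). λ = (8 - 14)/(2 - 5) ≡ 17/20 mod 23. 20⁻¹ ≡ 15 (mod 23), so λ ≡ 2.
  x = λ² - 5 - 2 = 4 - 7 ≡ 20; y = λ·(5 - 20) - 14 ≡ 2. → (20, 2)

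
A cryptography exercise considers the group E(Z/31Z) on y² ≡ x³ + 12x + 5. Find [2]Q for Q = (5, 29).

tangent at (5, 29): λ = (3·5² + 12)/(2·29) ≡ 25/27. 27⁻¹ ≡ 23 (mod 31), so λ ≡ 25·23 ≡ 17.
  x = λ² - 5 - 5 = 289 - 10 ≡ 0; y = λ·(5 - 0) - 29 ≡ 25. → (0, 25)

(0, 25)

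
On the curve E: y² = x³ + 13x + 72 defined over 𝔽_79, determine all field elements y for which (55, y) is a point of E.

none

x³ + 13x + 72 = 167162 ≡ 77 (mod 79).
77 is a non-residue mod 79; no y exists.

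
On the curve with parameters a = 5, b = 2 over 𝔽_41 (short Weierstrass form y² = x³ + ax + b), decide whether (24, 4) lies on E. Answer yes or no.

y² = 4² ≡ 16; x³ + 5x + 2 = 13946 ≡ 6 (mod 41). 16 ≠ 6.

no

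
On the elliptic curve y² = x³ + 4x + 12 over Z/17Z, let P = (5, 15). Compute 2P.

tangent at (5, 15): λ = (3·5² + 4)/(2·15) ≡ 11/13. 13⁻¹ ≡ 4 (mod 17), so λ ≡ 11·4 ≡ 10.
  x = λ² - 5 - 5 = 100 - 10 ≡ 5; y = λ·(5 - 5) - 15 ≡ 2. → (5, 2)

(5, 2)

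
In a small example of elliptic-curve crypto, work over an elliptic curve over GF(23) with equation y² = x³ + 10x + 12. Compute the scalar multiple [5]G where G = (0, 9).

Double-and-add on 5 = (101)₂. Start with G = (0, 9) for the leading 1-bit.
double: tangent at (0, 9): λ = (3·0² + 10)/(2·9) ≡ 10/18. 18⁻¹ ≡ 9 (mod 23), so λ ≡ 10·9 ≡ 21.
  x = λ² - 0 - 0 = 441 - 0 ≡ 4; y = λ·(0 - 4) - 9 ≡ 22. → (4, 22)
double: tangent at (4, 22): λ = (3·4² + 10)/(2·22) ≡ 12/21. 21⁻¹ ≡ 11 (mod 23), so λ ≡ 12·11 ≡ 17.
  x = λ² - 4 - 4 = 289 - 8 ≡ 5; y = λ·(4 - 5) - 22 ≡ 7. → (5, 7)
add G: (5, 7) + (0, 9). λ = (9 - 7)/(0 - 5) ≡ 2/18 mod 23. 18⁻¹ ≡ 9 (mod 23), so λ ≡ 18.
  x = λ² - 5 - 0 = 324 - 5 ≡ 20; y = λ·(5 - 20) - 7 ≡ 22. → (20, 22)

(20, 22)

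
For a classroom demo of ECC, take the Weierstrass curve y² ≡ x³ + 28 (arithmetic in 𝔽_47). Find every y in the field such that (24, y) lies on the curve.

9, 38

x³ + 0x + 28 = 13852 ≡ 34 (mod 47).
Square roots of 34 mod 47: 9 and 38 (since 9² = 81 ≡ 34).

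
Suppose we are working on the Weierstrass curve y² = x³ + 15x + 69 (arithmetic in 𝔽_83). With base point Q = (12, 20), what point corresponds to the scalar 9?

(41, 36)

Double-and-add on 9 = (1001)₂. Start with Q = (12, 20) for the leading 1-bit.
double: tangent at (12, 20): λ = (3·12² + 15)/(2·20) ≡ 32/40. 40⁻¹ ≡ 27 (mod 83) since 40·27 = 1080 ≡ 1, so λ ≡ 32·27 ≡ 34.
  x = λ² - 12 - 12 = 1156 - 24 ≡ 53; y = λ·(12 - 53) - 20 ≡ 80. → (53, 80)
double: tangent at (53, 80): λ = (3·53² + 15)/(2·80) ≡ 59/77. 77⁻¹ ≡ 69 (mod 83), so λ ≡ 59·69 ≡ 4.
  x = λ² - 53 - 53 = 16 - 106 ≡ 76; y = λ·(53 - 76) - 80 ≡ 77. → (76, 77)
double: tangent at (76, 77): λ = (3·76² + 15)/(2·77) ≡ 79/71. 71⁻¹ ≡ 76 (mod 83), so λ ≡ 79·76 ≡ 28.
  x = λ² - 76 - 76 = 784 - 152 ≡ 51; y = λ·(76 - 51) - 77 ≡ 42. → (51, 42)
add Q: (51, 42) + (12, 20). λ = (20 - 42)/(12 - 51) ≡ 61/44 mod 83. 44⁻¹ ≡ 17 (mod 83), so λ ≡ 41.
  x = λ² - 51 - 12 = 1681 - 63 ≡ 41; y = λ·(51 - 41) - 42 ≡ 36. → (41, 36)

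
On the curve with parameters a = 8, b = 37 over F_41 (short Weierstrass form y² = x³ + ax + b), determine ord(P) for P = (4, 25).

9

2P: tangent at (4, 25): λ = (3·4² + 8)/(2·25) ≡ 15/9. 9⁻¹ ≡ 32 (mod 41) since 9·32 = 288 ≡ 1, so λ ≡ 15·32 ≡ 29.
  x = λ² - 4 - 4 = 841 - 8 ≡ 13; y = λ·(4 - 13) - 25 ≡ 1. → (13, 1)
3P: (13, 1) + (4, 25). λ = (25 - 1)/(4 - 13) ≡ 24/32 mod 41. 32⁻¹ ≡ 9 (mod 41) since 32·9 = 288 ≡ 1, so λ ≡ 11.
  x = λ² - 13 - 4 = 121 - 17 ≡ 22; y = λ·(13 - 22) - 1 ≡ 23. → (22, 23)
4P: (22, 23) + (4, 25). λ = (25 - 23)/(4 - 22) ≡ 2/23 mod 41. 23⁻¹ ≡ 25 (mod 41), so λ ≡ 9.
  x = λ² - 22 - 4 = 81 - 26 ≡ 14; y = λ·(22 - 14) - 23 ≡ 8. → (14, 8)
5P: (14, 8) + (4, 25). λ = (25 - 8)/(4 - 14) ≡ 17/31 mod 41. 31⁻¹ ≡ 4 (mod 41), so λ ≡ 27.
  x = λ² - 14 - 4 = 729 - 18 ≡ 14; y = λ·(14 - 14) - 8 ≡ 33. → (14, 33)
6P: (14, 33) + (4, 25). λ = (25 - 33)/(4 - 14) ≡ 33/31 mod 41. 31⁻¹ ≡ 4 (mod 41) since 31·4 = 124 ≡ 1, so λ ≡ 9.
  x = λ² - 14 - 4 = 81 - 18 ≡ 22; y = λ·(14 - 22) - 33 ≡ 18. → (22, 18)
7P: (22, 18) + (4, 25). λ = (25 - 18)/(4 - 22) ≡ 7/23 mod 41. 23⁻¹ ≡ 25 (mod 41) since 23·25 = 575 ≡ 1, so λ ≡ 11.
  x = λ² - 22 - 4 = 121 - 26 ≡ 13; y = λ·(22 - 13) - 18 ≡ 40. → (13, 40)
8P: (13, 40) + (4, 25). λ = (25 - 40)/(4 - 13) ≡ 26/32 mod 41. 32⁻¹ ≡ 9 (mod 41), so λ ≡ 29.
  x = λ² - 13 - 4 = 841 - 17 ≡ 4; y = λ·(13 - 4) - 40 ≡ 16. → (4, 16)
9P: (4, 16) + (4, 25): same x and y₁ ≡ -y₂, so the sum is O.
9P = O, so the order is 9.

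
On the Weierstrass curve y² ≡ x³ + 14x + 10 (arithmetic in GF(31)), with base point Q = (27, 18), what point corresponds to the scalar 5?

(6, 0)

Double-and-add on 5 = (101)₂. Start with Q = (27, 18) for the leading 1-bit.
double: tangent at (27, 18): λ = (3·27² + 14)/(2·18) ≡ 0/5. 5⁻¹ ≡ 25 (mod 31) since 5·25 = 125 ≡ 1, so λ ≡ 0·25 ≡ 0.
  x = λ² - 27 - 27 = 0 - 54 ≡ 8; y = λ·(27 - 8) - 18 ≡ 13. → (8, 13)
double: tangent at (8, 13): λ = (3·8² + 14)/(2·13) ≡ 20/26. 26⁻¹ ≡ 6 (mod 31), so λ ≡ 20·6 ≡ 27.
  x = λ² - 8 - 8 = 729 - 16 ≡ 0; y = λ·(8 - 0) - 13 ≡ 17. → (0, 17)
add Q: (0, 17) + (27, 18). λ = (18 - 17)/(27 - 0) ≡ 1/27 mod 31. 27⁻¹ ≡ 23 (mod 31) since 27·23 = 621 ≡ 1, so λ ≡ 23.
  x = λ² - 0 - 27 = 529 - 27 ≡ 6; y = λ·(0 - 6) - 17 ≡ 0. → (6, 0)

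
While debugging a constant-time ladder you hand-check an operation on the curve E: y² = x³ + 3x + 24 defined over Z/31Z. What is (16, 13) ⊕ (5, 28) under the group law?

(16, 13) + (5, 28). λ = (28 - 13)/(5 - 16) ≡ 15/20 mod 31. 20⁻¹ ≡ 14 (mod 31) since 20·14 = 280 ≡ 1, so λ ≡ 24.
  x = λ² - 16 - 5 = 576 - 21 ≡ 28; y = λ·(16 - 28) - 13 ≡ 9. → (28, 9)

(28, 9)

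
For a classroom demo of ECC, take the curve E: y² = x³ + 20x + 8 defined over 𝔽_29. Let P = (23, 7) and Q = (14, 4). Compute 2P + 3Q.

(14, 25)

First 2P:
Repeated addition: build up to 2P.
2P: tangent at (23, 7): λ = (3·23² + 20)/(2·7) ≡ 12/14. 14⁻¹ ≡ 27 (mod 29), so λ ≡ 12·27 ≡ 5.
  x = λ² - 23 - 23 = 25 - 46 ≡ 8; y = λ·(23 - 8) - 7 ≡ 10. → (8, 10)
2P = (8, 10).
Next 3Q:
Repeated addition: build up to 3Q.
2Q: tangent at (14, 4): λ = (3·14² + 20)/(2·4) ≡ 28/8. 8⁻¹ ≡ 11 (mod 29) since 8·11 = 88 ≡ 1, so λ ≡ 28·11 ≡ 18.
  x = λ² - 14 - 14 = 324 - 28 ≡ 6; y = λ·(14 - 6) - 4 ≡ 24. → (6, 24)
3Q: (6, 24) + (14, 4). λ = (4 - 24)/(14 - 6) ≡ 9/8 mod 29. 8⁻¹ ≡ 11 (mod 29), so λ ≡ 12.
  x = λ² - 6 - 14 = 144 - 20 ≡ 8; y = λ·(6 - 8) - 24 ≡ 10. → (8, 10)
3Q = (8, 10).
Finally 2P + 3Q:
tangent at (8, 10): λ = (3·8² + 20)/(2·10) ≡ 9/20. 20⁻¹ ≡ 16 (mod 29), so λ ≡ 9·16 ≡ 28.
  x = λ² - 8 - 8 = 784 - 16 ≡ 14; y = λ·(8 - 14) - 10 ≡ 25. → (14, 25)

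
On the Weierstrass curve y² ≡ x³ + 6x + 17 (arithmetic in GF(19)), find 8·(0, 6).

Write Q = (0, 6).
Repeated addition: build up to 8Q.
2Q: tangent at (0, 6): λ = (3·0² + 6)/(2·6) ≡ 6/12. 12⁻¹ ≡ 8 (mod 19) since 12·8 = 96 ≡ 1, so λ ≡ 6·8 ≡ 10.
  x = λ² - 0 - 0 = 100 - 0 ≡ 5; y = λ·(0 - 5) - 6 ≡ 1. → (5, 1)
3Q: (5, 1) + (0, 6). λ = (6 - 1)/(0 - 5) ≡ 5/14 mod 19. 14⁻¹ ≡ 15 (mod 19), so λ ≡ 18.
  x = λ² - 5 - 0 = 324 - 5 ≡ 15; y = λ·(5 - 15) - 1 ≡ 9. → (15, 9)
4Q: (15, 9) + (0, 6). λ = (6 - 9)/(0 - 15) ≡ 16/4 mod 19. 4⁻¹ ≡ 5 (mod 19) since 4·5 = 20 ≡ 1, so λ ≡ 4.
  x = λ² - 15 - 0 = 16 - 15 ≡ 1; y = λ·(15 - 1) - 9 ≡ 9. → (1, 9)
5Q: (1, 9) + (0, 6). λ = (6 - 9)/(0 - 1) ≡ 16/18 mod 19. 18⁻¹ ≡ 18 (mod 19) since 18·18 = 324 ≡ 1, so λ ≡ 3.
  x = λ² - 1 - 0 = 9 - 1 ≡ 8; y = λ·(1 - 8) - 9 ≡ 8. → (8, 8)
6Q: (8, 8) + (0, 6). λ = (6 - 8)/(0 - 8) ≡ 17/11 mod 19. 11⁻¹ ≡ 7 (mod 19), so λ ≡ 5.
  x = λ² - 8 - 0 = 25 - 8 ≡ 17; y = λ·(8 - 17) - 8 ≡ 4. → (17, 4)
7Q: (17, 4) + (0, 6). λ = (6 - 4)/(0 - 17) ≡ 2/2 mod 19. 2⁻¹ ≡ 10 (mod 19), so λ ≡ 1.
  x = λ² - 17 - 0 = 1 - 17 ≡ 3; y = λ·(17 - 3) - 4 ≡ 10. → (3, 10)
8Q: (3, 10) + (0, 6). λ = (6 - 10)/(0 - 3) ≡ 15/16 mod 19. 16⁻¹ ≡ 6 (mod 19), so λ ≡ 14.
  x = λ² - 3 - 0 = 196 - 3 ≡ 3; y = λ·(3 - 3) - 10 ≡ 9. → (3, 9)

(3, 9)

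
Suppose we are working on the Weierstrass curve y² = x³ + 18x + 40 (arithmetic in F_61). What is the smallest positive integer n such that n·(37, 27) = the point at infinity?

2P: tangent at (37, 27): λ = (3·37² + 18)/(2·27) ≡ 38/54. 54⁻¹ ≡ 26 (mod 61) since 54·26 = 1404 ≡ 1, so λ ≡ 38·26 ≡ 12.
  x = λ² - 37 - 37 = 144 - 74 ≡ 9; y = λ·(37 - 9) - 27 ≡ 4. → (9, 4)
3P: (9, 4) + (37, 27). λ = (27 - 4)/(37 - 9) ≡ 23/28 mod 61. 28⁻¹ ≡ 24 (mod 61), so λ ≡ 3.
  x = λ² - 9 - 37 = 9 - 46 ≡ 24; y = λ·(9 - 24) - 4 ≡ 12. → (24, 12)
4P: (24, 12) + (37, 27). λ = (27 - 12)/(37 - 24) ≡ 15/13 mod 61. 13⁻¹ ≡ 47 (mod 61), so λ ≡ 34.
  x = λ² - 24 - 37 = 1156 - 61 ≡ 58; y = λ·(24 - 58) - 12 ≡ 52. → (58, 52)
5P: (58, 52) + (37, 27). λ = (27 - 52)/(37 - 58) ≡ 36/40 mod 61. 40⁻¹ ≡ 29 (mod 61), so λ ≡ 7.
  x = λ² - 58 - 37 = 49 - 95 ≡ 15; y = λ·(58 - 15) - 52 ≡ 5. → (15, 5)
6P: (15, 5) + (37, 27). λ = (27 - 5)/(37 - 15) ≡ 22/22 mod 61. 22⁻¹ ≡ 25 (mod 61), so λ ≡ 1.
  x = λ² - 15 - 37 = 1 - 52 ≡ 10; y = λ·(15 - 10) - 5 ≡ 0. → (10, 0)
7P: (10, 0) + (37, 27). λ = (27 - 0)/(37 - 10) ≡ 27/27 mod 61. 27⁻¹ ≡ 52 (mod 61), so λ ≡ 1.
  x = λ² - 10 - 37 = 1 - 47 ≡ 15; y = λ·(10 - 15) - 0 ≡ 56. → (15, 56)
8P: (15, 56) + (37, 27). λ = (27 - 56)/(37 - 15) ≡ 32/22 mod 61. 22⁻¹ ≡ 25 (mod 61), so λ ≡ 7.
  x = λ² - 15 - 37 = 49 - 52 ≡ 58; y = λ·(15 - 58) - 56 ≡ 9. → (58, 9)
9P: (58, 9) + (37, 27). λ = (27 - 9)/(37 - 58) ≡ 18/40 mod 61. 40⁻¹ ≡ 29 (mod 61), so λ ≡ 34.
  x = λ² - 58 - 37 = 1156 - 95 ≡ 24; y = λ·(58 - 24) - 9 ≡ 49. → (24, 49)
10P: (24, 49) + (37, 27). λ = (27 - 49)/(37 - 24) ≡ 39/13 mod 61. 13⁻¹ ≡ 47 (mod 61) since 13·47 = 611 ≡ 1, so λ ≡ 3.
  x = λ² - 24 - 37 = 9 - 61 ≡ 9; y = λ·(24 - 9) - 49 ≡ 57. → (9, 57)
11P: (9, 57) + (37, 27). λ = (27 - 57)/(37 - 9) ≡ 31/28 mod 61. 28⁻¹ ≡ 24 (mod 61) since 28·24 = 672 ≡ 1, so λ ≡ 12.
  x = λ² - 9 - 37 = 144 - 46 ≡ 37; y = λ·(9 - 37) - 57 ≡ 34. → (37, 34)
12P: (37, 34) + (37, 27): same x and y₁ ≡ -y₂, so the sum is the point at infinity.
12P = the point at infinity, so the order is 12.

12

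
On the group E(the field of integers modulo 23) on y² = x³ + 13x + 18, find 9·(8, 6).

Write G = (8, 6).
Repeated addition: build up to 9G.
2G: tangent at (8, 6): λ = (3·8² + 13)/(2·6) ≡ 21/12. 12⁻¹ ≡ 2 (mod 23), so λ ≡ 21·2 ≡ 19.
  x = λ² - 8 - 8 = 361 - 16 ≡ 0; y = λ·(8 - 0) - 6 ≡ 8. → (0, 8)
3G: (0, 8) + (8, 6). λ = (6 - 8)/(8 - 0) ≡ 21/8 mod 23. 8⁻¹ ≡ 3 (mod 23) since 8·3 = 24 ≡ 1, so λ ≡ 17.
  x = λ² - 0 - 8 = 289 - 8 ≡ 5; y = λ·(0 - 5) - 8 ≡ 22. → (5, 22)
4G: (5, 22) + (8, 6). λ = (6 - 22)/(8 - 5) ≡ 7/3 mod 23. 3⁻¹ ≡ 8 (mod 23) since 3·8 = 24 ≡ 1, so λ ≡ 10.
  x = λ² - 5 - 8 = 100 - 13 ≡ 18; y = λ·(5 - 18) - 22 ≡ 9. → (18, 9)
5G: (18, 9) + (8, 6). λ = (6 - 9)/(8 - 18) ≡ 20/13 mod 23. 13⁻¹ ≡ 16 (mod 23), so λ ≡ 21.
  x = λ² - 18 - 8 = 441 - 26 ≡ 1; y = λ·(18 - 1) - 9 ≡ 3. → (1, 3)
6G: (1, 3) + (8, 6). λ = (6 - 3)/(8 - 1) ≡ 3/7 mod 23. 7⁻¹ ≡ 10 (mod 23), so λ ≡ 7.
  x = λ² - 1 - 8 = 49 - 9 ≡ 17; y = λ·(1 - 17) - 3 ≡ 0. → (17, 0)
7G: (17, 0) + (8, 6). λ = (6 - 0)/(8 - 17) ≡ 6/14 mod 23. 14⁻¹ ≡ 5 (mod 23) since 14·5 = 70 ≡ 1, so λ ≡ 7.
  x = λ² - 17 - 8 = 49 - 25 ≡ 1; y = λ·(17 - 1) - 0 ≡ 20. → (1, 20)
8G: (1, 20) + (8, 6). λ = (6 - 20)/(8 - 1) ≡ 9/7 mod 23. 7⁻¹ ≡ 10 (mod 23), so λ ≡ 21.
  x = λ² - 1 - 8 = 441 - 9 ≡ 18; y = λ·(1 - 18) - 20 ≡ 14. → (18, 14)
9G: (18, 14) + (8, 6). λ = (6 - 14)/(8 - 18) ≡ 15/13 mod 23. 13⁻¹ ≡ 16 (mod 23), so λ ≡ 10.
  x = λ² - 18 - 8 = 100 - 26 ≡ 5; y = λ·(18 - 5) - 14 ≡ 1. → (5, 1)

(5, 1)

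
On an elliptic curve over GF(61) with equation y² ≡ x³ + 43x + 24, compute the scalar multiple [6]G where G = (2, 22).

Double-and-add on 6 = (110)₂. Start with G = (2, 22) for the leading 1-bit.
double: tangent at (2, 22): λ = (3·2² + 43)/(2·22) ≡ 55/44. 44⁻¹ ≡ 43 (mod 61) since 44·43 = 1892 ≡ 1, so λ ≡ 55·43 ≡ 47.
  x = λ² - 2 - 2 = 2209 - 4 ≡ 9; y = λ·(2 - 9) - 22 ≡ 15. → (9, 15)
add G: (9, 15) + (2, 22). λ = (22 - 15)/(2 - 9) ≡ 7/54 mod 61. 54⁻¹ ≡ 26 (mod 61), so λ ≡ 60.
  x = λ² - 9 - 2 = 3600 - 11 ≡ 51; y = λ·(9 - 51) - 15 ≡ 27. → (51, 27)
double: tangent at (51, 27): λ = (3·51² + 43)/(2·27) ≡ 38/54. 54⁻¹ ≡ 26 (mod 61), so λ ≡ 38·26 ≡ 12.
  x = λ² - 51 - 51 = 144 - 102 ≡ 42; y = λ·(51 - 42) - 27 ≡ 20. → (42, 20)

(42, 20)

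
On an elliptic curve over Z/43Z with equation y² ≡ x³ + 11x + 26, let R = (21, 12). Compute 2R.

tangent at (21, 12): λ = (3·21² + 11)/(2·12) ≡ 1/24. 24⁻¹ ≡ 9 (mod 43), so λ ≡ 1·9 ≡ 9.
  x = λ² - 21 - 21 = 81 - 42 ≡ 39; y = λ·(21 - 39) - 12 ≡ 41. → (39, 41)

(39, 41)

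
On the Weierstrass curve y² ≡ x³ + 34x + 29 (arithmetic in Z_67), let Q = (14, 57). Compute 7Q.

(1, 8)

Double-and-add on 7 = (111)₂. Start with Q = (14, 57) for the leading 1-bit.
double: tangent at (14, 57): λ = (3·14² + 34)/(2·57) ≡ 19/47. 47⁻¹ ≡ 10 (mod 67) since 47·10 = 470 ≡ 1, so λ ≡ 19·10 ≡ 56.
  x = λ² - 14 - 14 = 3136 - 28 ≡ 26; y = λ·(14 - 26) - 57 ≡ 8. → (26, 8)
add Q: (26, 8) + (14, 57). λ = (57 - 8)/(14 - 26) ≡ 49/55 mod 67. 55⁻¹ ≡ 39 (mod 67), so λ ≡ 35.
  x = λ² - 26 - 14 = 1225 - 40 ≡ 46; y = λ·(26 - 46) - 8 ≡ 29. → (46, 29)
double: tangent at (46, 29): λ = (3·46² + 34)/(2·29) ≡ 17/58. 58⁻¹ ≡ 52 (mod 67), so λ ≡ 17·52 ≡ 13.
  x = λ² - 46 - 46 = 169 - 92 ≡ 10; y = λ·(46 - 10) - 29 ≡ 37. → (10, 37)
add Q: (10, 37) + (14, 57). λ = (57 - 37)/(14 - 10) ≡ 20/4 mod 67. 4⁻¹ ≡ 17 (mod 67) since 4·17 = 68 ≡ 1, so λ ≡ 5.
  x = λ² - 10 - 14 = 25 - 24 ≡ 1; y = λ·(10 - 1) - 37 ≡ 8. → (1, 8)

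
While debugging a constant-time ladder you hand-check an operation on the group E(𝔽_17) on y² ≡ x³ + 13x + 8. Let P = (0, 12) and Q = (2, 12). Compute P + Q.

(0, 12) + (2, 12). λ = (12 - 12)/(2 - 0) ≡ 0/2 mod 17. 2⁻¹ ≡ 9 (mod 17), so λ ≡ 0.
  x = λ² - 0 - 2 = 0 - 2 ≡ 15; y = λ·(0 - 15) - 12 ≡ 5. → (15, 5)

(15, 5)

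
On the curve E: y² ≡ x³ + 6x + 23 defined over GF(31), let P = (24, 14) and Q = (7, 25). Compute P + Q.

(24, 14) + (7, 25). λ = (25 - 14)/(7 - 24) ≡ 11/14 mod 31. 14⁻¹ ≡ 20 (mod 31), so λ ≡ 3.
  x = λ² - 24 - 7 = 9 - 31 ≡ 9; y = λ·(24 - 9) - 14 ≡ 0. → (9, 0)

(9, 0)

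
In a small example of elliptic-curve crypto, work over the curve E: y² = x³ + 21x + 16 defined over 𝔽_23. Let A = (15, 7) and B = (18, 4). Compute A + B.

(15, 7) + (18, 4). λ = (4 - 7)/(18 - 15) ≡ 20/3 mod 23. 3⁻¹ ≡ 8 (mod 23), so λ ≡ 22.
  x = λ² - 15 - 18 = 484 - 33 ≡ 14; y = λ·(15 - 14) - 7 ≡ 15. → (14, 15)

(14, 15)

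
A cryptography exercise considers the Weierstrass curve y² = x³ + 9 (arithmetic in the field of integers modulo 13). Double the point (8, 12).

(9, 6)

tangent at (8, 12): λ = (3·8² + 0)/(2·12) ≡ 10/11. 11⁻¹ ≡ 6 (mod 13) since 11·6 = 66 ≡ 1, so λ ≡ 10·6 ≡ 8.
  x = λ² - 8 - 8 = 64 - 16 ≡ 9; y = λ·(8 - 9) - 12 ≡ 6. → (9, 6)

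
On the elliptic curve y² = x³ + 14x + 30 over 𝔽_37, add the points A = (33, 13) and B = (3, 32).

(28, 27)

(33, 13) + (3, 32). λ = (32 - 13)/(3 - 33) ≡ 19/7 mod 37. 7⁻¹ ≡ 16 (mod 37), so λ ≡ 8.
  x = λ² - 33 - 3 = 64 - 36 ≡ 28; y = λ·(33 - 28) - 13 ≡ 27. → (28, 27)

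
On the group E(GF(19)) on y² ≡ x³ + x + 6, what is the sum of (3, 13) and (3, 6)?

O

The two points share x = 3 and their y-coordinates satisfy 13 + 6 ≡ 0 (mod 19), so they are inverses. Their sum is O.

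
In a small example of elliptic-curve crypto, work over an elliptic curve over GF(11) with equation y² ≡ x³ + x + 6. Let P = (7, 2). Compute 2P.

tangent at (7, 2): λ = (3·7² + 1)/(2·2) ≡ 5/4. 4⁻¹ ≡ 3 (mod 11) since 4·3 = 12 ≡ 1, so λ ≡ 5·3 ≡ 4.
  x = λ² - 7 - 7 = 16 - 14 ≡ 2; y = λ·(7 - 2) - 2 ≡ 7. → (2, 7)

(2, 7)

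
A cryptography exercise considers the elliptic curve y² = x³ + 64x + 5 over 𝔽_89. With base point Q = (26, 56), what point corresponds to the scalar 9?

Double-and-add on 9 = (1001)₂. Start with Q = (26, 56) for the leading 1-bit.
double: tangent at (26, 56): λ = (3·26² + 64)/(2·56) ≡ 45/23. 23⁻¹ ≡ 31 (mod 89), so λ ≡ 45·31 ≡ 60.
  x = λ² - 26 - 26 = 3600 - 52 ≡ 77; y = λ·(26 - 77) - 56 ≡ 88. → (77, 88)
double: tangent at (77, 88): λ = (3·77² + 64)/(2·88) ≡ 51/87. 87⁻¹ ≡ 44 (mod 89), so λ ≡ 51·44 ≡ 19.
  x = λ² - 77 - 77 = 361 - 154 ≡ 29; y = λ·(77 - 29) - 88 ≡ 23. → (29, 23)
double: tangent at (29, 23): λ = (3·29² + 64)/(2·23) ≡ 6/46. 46⁻¹ ≡ 60 (mod 89), so λ ≡ 6·60 ≡ 4.
  x = λ² - 29 - 29 = 16 - 58 ≡ 47; y = λ·(29 - 47) - 23 ≡ 83. → (47, 83)
add Q: (47, 83) + (26, 56). λ = (56 - 83)/(26 - 47) ≡ 62/68 mod 89. 68⁻¹ ≡ 72 (mod 89), so λ ≡ 14.
  x = λ² - 47 - 26 = 196 - 73 ≡ 34; y = λ·(47 - 34) - 83 ≡ 10. → (34, 10)

(34, 10)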